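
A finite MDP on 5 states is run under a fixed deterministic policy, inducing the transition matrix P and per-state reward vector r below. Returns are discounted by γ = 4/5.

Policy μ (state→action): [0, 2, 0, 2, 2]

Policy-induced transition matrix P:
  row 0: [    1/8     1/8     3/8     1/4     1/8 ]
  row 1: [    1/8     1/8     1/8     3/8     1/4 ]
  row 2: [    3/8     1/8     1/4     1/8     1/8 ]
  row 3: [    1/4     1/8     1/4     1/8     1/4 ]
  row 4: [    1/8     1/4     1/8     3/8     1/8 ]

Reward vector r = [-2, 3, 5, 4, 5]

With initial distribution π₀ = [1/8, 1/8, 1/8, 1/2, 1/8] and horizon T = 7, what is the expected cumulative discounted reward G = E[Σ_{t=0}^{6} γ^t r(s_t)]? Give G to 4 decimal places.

t=0: π = [0.1250, 0.1250, 0.1250, 0.5000, 0.1250], E[r] = 3.3750, γ^t·E[r] = 3.375000, running G = 3.375000
t=1: π = [0.2188, 0.1406, 0.2344, 0.2031, 0.2031], E[r] = 2.9844, γ^t·E[r] = 2.387500, running G = 5.762500
t=2: π = [0.2090, 0.1504, 0.2344, 0.2383, 0.1680], E[r] = 2.9980, γ^t·E[r] = 1.918750, running G = 7.681250
t=3: π = [0.2134, 0.1460, 0.2363, 0.2307, 0.1736], E[r] = 2.9836, γ^t·E[r] = 1.527625, running G = 9.208875
t=4: π = [0.2129, 0.1467, 0.2367, 0.2316, 0.1721], E[r] = 2.9846, γ^t·E[r] = 1.222488, running G = 10.431363
t=5: π = [0.2131, 0.1465, 0.2368, 0.2313, 0.1723], E[r] = 2.9838, γ^t·E[r] = 0.977724, running G = 11.409086
t=6: π = [0.2131, 0.1465, 0.2368, 0.2313, 0.1722], E[r] = 2.9839, γ^t·E[r] = 0.782198, running G = 12.191285

G = 12.1913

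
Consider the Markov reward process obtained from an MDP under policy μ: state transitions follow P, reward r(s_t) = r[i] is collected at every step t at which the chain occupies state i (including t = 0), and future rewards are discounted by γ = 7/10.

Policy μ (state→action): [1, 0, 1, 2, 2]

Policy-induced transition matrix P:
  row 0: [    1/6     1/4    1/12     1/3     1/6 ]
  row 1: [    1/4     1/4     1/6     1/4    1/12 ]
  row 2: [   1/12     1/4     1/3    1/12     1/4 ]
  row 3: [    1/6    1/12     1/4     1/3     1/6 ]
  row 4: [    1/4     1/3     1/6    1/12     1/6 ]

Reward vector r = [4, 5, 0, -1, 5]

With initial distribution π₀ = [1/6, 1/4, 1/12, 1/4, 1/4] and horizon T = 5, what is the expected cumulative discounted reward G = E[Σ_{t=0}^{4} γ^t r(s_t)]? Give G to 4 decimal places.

G = 7.2866

t=0: π = [0.1667, 0.2500, 0.0833, 0.2500, 0.2500], E[r] = 2.9167, γ^t·E[r] = 2.916667, running G = 2.916667
t=1: π = [0.2014, 0.2292, 0.1875, 0.2292, 0.1528], E[r] = 2.4861, γ^t·E[r] = 1.740278, running G = 4.656944
t=2: π = [0.1829, 0.2245, 0.2002, 0.2292, 0.1632], E[r] = 2.4410, γ^t·E[r] = 1.196076, running G = 5.853021
t=3: π = [0.1823, 0.2254, 0.2039, 0.2238, 0.1646], E[r] = 2.4556, γ^t·E[r] = 0.842282, running G = 6.695303
t=4: π = [0.1822, 0.2264, 0.2041, 0.2224, 0.1649], E[r] = 2.4628, γ^t·E[r] = 0.591319, running G = 7.286622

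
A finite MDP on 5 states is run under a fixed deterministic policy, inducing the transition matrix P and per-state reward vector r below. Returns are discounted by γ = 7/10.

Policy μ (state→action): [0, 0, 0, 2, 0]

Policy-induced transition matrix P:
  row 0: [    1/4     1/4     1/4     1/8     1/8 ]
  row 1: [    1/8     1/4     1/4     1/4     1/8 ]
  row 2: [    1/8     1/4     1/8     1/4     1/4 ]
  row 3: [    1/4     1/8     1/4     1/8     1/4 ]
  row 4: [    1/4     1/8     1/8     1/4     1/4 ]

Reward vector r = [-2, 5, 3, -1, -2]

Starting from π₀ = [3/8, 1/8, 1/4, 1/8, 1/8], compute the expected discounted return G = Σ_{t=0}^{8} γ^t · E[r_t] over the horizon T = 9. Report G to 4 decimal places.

G = 1.6783

t=0: π = [0.3750, 0.1250, 0.2500, 0.1250, 0.1250], E[r] = 0.2500, γ^t·E[r] = 0.250000, running G = 0.250000
t=1: π = [0.2031, 0.2188, 0.2031, 0.1875, 0.1875], E[r] = 0.7344, γ^t·E[r] = 0.514063, running G = 0.764063
t=2: π = [0.1973, 0.2031, 0.2012, 0.2012, 0.1973], E[r] = 0.6289, γ^t·E[r] = 0.308164, running G = 1.072227
t=3: π = [0.1995, 0.2002, 0.2002, 0.2002, 0.2000], E[r] = 0.6025, γ^t·E[r] = 0.206671, running G = 1.278897
t=4: π = [0.2000, 0.2000, 0.2000, 0.2000, 0.2000], E[r] = 0.5998, γ^t·E[r] = 0.144018, running G = 1.422915
t=5: π = [0.2000, 0.2000, 0.2000, 0.2000, 0.2000], E[r] = 0.5999, γ^t·E[r] = 0.100827, running G = 1.523742
t=6: π = [0.2000, 0.2000, 0.2000, 0.2000, 0.2000], E[r] = 0.6000, γ^t·E[r] = 0.070588, running G = 1.594330
t=7: π = [0.2000, 0.2000, 0.2000, 0.2000, 0.2000], E[r] = 0.6000, γ^t·E[r] = 0.049413, running G = 1.643743
t=8: π = [0.2000, 0.2000, 0.2000, 0.2000, 0.2000], E[r] = 0.6000, γ^t·E[r] = 0.034589, running G = 1.678331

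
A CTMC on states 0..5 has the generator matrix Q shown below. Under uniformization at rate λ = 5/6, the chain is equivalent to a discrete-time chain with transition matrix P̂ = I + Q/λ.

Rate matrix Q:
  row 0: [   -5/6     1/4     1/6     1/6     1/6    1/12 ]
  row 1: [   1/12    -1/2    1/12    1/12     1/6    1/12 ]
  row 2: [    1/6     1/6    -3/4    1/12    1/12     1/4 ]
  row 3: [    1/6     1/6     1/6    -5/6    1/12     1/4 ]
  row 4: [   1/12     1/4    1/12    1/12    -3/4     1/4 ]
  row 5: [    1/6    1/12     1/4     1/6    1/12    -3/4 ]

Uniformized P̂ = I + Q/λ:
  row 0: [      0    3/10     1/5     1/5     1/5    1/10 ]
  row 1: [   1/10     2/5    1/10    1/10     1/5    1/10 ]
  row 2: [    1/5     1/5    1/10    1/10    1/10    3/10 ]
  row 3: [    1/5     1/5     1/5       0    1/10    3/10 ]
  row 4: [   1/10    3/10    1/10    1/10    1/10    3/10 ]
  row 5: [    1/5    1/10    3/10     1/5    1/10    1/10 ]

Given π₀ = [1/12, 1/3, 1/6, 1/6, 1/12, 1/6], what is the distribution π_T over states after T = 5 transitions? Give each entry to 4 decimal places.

π = [0.1333, 0.2611, 0.1621, 0.1197, 0.1394, 0.1843]

t=0: π = [0.0833, 0.3333, 0.1667, 0.1667, 0.0833, 0.1667]
t=1: π = [0.1417, 0.2667, 0.1583, 0.1083, 0.1417, 0.1833]
t=2: π = [0.1308, 0.2633, 0.1617, 0.1217, 0.1408, 0.1817]
t=3: π = [0.1334, 0.2617, 0.1616, 0.1191, 0.1394, 0.1848]
t=4: π = [0.1332, 0.2611, 0.1622, 0.1199, 0.1395, 0.1840]
t=5: π = [0.1333, 0.2611, 0.1621, 0.1197, 0.1394, 0.1843]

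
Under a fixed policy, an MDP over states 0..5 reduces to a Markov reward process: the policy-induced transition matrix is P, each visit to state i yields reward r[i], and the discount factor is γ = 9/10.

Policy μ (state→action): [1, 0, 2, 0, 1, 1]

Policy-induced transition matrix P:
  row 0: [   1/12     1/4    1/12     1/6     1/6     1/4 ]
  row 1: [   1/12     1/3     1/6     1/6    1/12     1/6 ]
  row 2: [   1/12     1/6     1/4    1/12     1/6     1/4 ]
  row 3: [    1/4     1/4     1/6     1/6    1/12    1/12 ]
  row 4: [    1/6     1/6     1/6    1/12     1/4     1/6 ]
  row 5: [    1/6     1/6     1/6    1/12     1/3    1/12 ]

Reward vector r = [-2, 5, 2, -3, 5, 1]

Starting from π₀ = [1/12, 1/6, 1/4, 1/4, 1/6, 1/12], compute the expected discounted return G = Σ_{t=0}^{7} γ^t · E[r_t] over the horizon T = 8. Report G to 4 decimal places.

G = 10.1417

t=0: π = [0.0833, 0.1667, 0.2500, 0.2500, 0.1667, 0.0833], E[r] = 1.3333, γ^t·E[r] = 1.333333, running G = 1.333333
t=1: π = [0.1458, 0.2222, 0.1806, 0.1250, 0.1597, 0.1667], E[r] = 1.7708, γ^t·E[r] = 1.593750, running G = 2.927083
t=2: π = [0.1314, 0.2263, 0.1696, 0.1244, 0.1788, 0.1696], E[r] = 1.8981, γ^t·E[r] = 1.537500, running G = 4.464583
t=3: π = [0.1331, 0.2257, 0.1698, 0.1235, 0.1806, 0.1672], E[r] = 1.9017, γ^t·E[r] = 1.386352, running G = 5.850935
t=4: π = [0.1329, 0.2257, 0.1697, 0.1235, 0.1805, 0.1677], E[r] = 1.9015, γ^t·E[r] = 1.247603, running G = 7.098538
t=5: π = [0.1329, 0.2256, 0.1697, 0.1235, 0.1806, 0.1676], E[r] = 1.9017, γ^t·E[r] = 1.122939, running G = 8.221477
t=6: π = [0.1329, 0.2256, 0.1697, 0.1235, 0.1806, 0.1676], E[r] = 1.9017, γ^t·E[r] = 1.010640, running G = 9.232117
t=7: π = [0.1329, 0.2256, 0.1697, 0.1235, 0.1806, 0.1676], E[r] = 1.9017, γ^t·E[r] = 0.909578, running G = 10.141695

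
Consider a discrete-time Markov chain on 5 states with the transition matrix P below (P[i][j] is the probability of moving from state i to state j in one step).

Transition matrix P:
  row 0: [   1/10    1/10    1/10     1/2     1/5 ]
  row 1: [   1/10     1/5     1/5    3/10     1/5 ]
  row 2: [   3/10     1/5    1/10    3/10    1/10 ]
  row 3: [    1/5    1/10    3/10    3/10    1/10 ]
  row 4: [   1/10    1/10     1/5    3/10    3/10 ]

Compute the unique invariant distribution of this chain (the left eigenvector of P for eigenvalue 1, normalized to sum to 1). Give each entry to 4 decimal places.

Balance equations π_j = Σ_i π_i·P[i][j]:
  π_0 = 1/10·π_0 + 1/10·π_1 + 3/10·π_2 + 1/5·π_3 + 1/10·π_4
  π_1 = 1/10·π_0 + 1/5·π_1 + 1/5·π_2 + 1/10·π_3 + 1/10·π_4
  π_2 = 1/10·π_0 + 1/5·π_1 + 1/10·π_2 + 3/10·π_3 + 1/5·π_4
  π_3 = 1/2·π_0 + 3/10·π_1 + 3/10·π_2 + 3/10·π_3 + 3/10·π_4
  normalize: π_0 + π_1 + π_2 + π_3 + π_4 = 1
Solving the linear system gives exactly π = [189/1094, 1309/9846, 215/1094, 183/547, 1607/9846].

π = [0.1728, 0.1329, 0.1965, 0.3346, 0.1632]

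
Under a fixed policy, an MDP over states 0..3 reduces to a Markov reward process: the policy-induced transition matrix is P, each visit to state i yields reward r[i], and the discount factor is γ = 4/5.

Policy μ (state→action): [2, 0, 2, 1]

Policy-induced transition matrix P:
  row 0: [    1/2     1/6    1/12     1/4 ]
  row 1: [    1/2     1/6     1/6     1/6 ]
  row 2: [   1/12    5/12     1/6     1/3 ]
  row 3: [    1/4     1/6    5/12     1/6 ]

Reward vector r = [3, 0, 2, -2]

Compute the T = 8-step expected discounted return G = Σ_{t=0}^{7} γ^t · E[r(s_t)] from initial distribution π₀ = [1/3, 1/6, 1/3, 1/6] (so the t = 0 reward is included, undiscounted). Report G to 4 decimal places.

G = 4.3996

t=0: π = [0.3333, 0.1667, 0.3333, 0.1667], E[r] = 1.3333, γ^t·E[r] = 1.333333, running G = 1.333333
t=1: π = [0.3194, 0.2500, 0.1806, 0.2500], E[r] = 0.8194, γ^t·E[r] = 0.655556, running G = 1.988889
t=2: π = [0.3623, 0.2118, 0.2025, 0.2234], E[r] = 1.0451, γ^t·E[r] = 0.668889, running G = 2.657778
t=3: π = [0.3598, 0.2173, 0.1923, 0.2306], E[r] = 1.0027, γ^t·E[r] = 0.513383, running G = 3.171160
t=4: π = [0.3622, 0.2147, 0.1943, 0.2287], E[r] = 1.0179, γ^t·E[r] = 0.416938, running G = 3.588099
t=5: π = [0.3618, 0.2153, 0.1937, 0.2292], E[r] = 1.0144, γ^t·E[r] = 0.332393, running G = 3.920492
t=6: π = [0.3620, 0.2151, 0.1938, 0.2291], E[r] = 1.0154, γ^t·E[r] = 0.266194, running G = 4.186685
t=7: π = [0.3620, 0.2151, 0.1938, 0.2291], E[r] = 1.0152, γ^t·E[r] = 0.212897, running G = 4.399583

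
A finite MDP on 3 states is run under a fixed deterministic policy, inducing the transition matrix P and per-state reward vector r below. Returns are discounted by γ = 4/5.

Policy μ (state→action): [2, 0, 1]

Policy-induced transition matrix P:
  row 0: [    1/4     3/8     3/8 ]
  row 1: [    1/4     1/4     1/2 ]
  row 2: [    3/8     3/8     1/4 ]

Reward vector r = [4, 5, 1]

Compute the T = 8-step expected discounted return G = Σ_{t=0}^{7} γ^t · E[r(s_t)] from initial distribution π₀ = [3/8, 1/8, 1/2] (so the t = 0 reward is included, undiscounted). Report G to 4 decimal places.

t=0: π = [0.3750, 0.1250, 0.5000], E[r] = 2.6250, γ^t·E[r] = 2.625000, running G = 2.625000
t=1: π = [0.3125, 0.3594, 0.3281], E[r] = 3.3750, γ^t·E[r] = 2.700000, running G = 5.325000
t=2: π = [0.2910, 0.3301, 0.3789], E[r] = 3.1934, γ^t·E[r] = 2.043750, running G = 7.368750
t=3: π = [0.2974, 0.3337, 0.3689], E[r] = 3.2271, γ^t·E[r] = 1.652250, running G = 9.021000
t=4: π = [0.2961, 0.3333, 0.3706], E[r] = 3.2215, γ^t·E[r] = 1.319513, running G = 10.340513
t=5: π = [0.2963, 0.3333, 0.3703], E[r] = 3.2223, γ^t·E[r] = 1.055895, running G = 11.396408
t=6: π = [0.2963, 0.3333, 0.3704], E[r] = 3.2222, γ^t·E[r] = 0.844682, running G = 12.241089
t=7: π = [0.2963, 0.3333, 0.3704], E[r] = 3.2222, γ^t·E[r] = 0.675749, running G = 12.916839

G = 12.9168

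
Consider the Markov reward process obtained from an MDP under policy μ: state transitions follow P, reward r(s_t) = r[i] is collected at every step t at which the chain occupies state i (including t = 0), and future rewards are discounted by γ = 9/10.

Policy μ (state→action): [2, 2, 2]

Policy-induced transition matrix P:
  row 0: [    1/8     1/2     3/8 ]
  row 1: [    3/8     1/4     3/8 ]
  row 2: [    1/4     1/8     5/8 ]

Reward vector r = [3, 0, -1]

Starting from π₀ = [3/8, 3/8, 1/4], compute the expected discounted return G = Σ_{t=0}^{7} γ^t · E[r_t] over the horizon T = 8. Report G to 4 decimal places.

G = 2.1414

t=0: π = [0.3750, 0.3750, 0.2500], E[r] = 0.8750, γ^t·E[r] = 0.875000, running G = 0.875000
t=1: π = [0.2500, 0.3125, 0.4375], E[r] = 0.3125, γ^t·E[r] = 0.281250, running G = 1.156250
t=2: π = [0.2578, 0.2578, 0.4844], E[r] = 0.2891, γ^t·E[r] = 0.234141, running G = 1.390391
t=3: π = [0.2500, 0.2539, 0.4961], E[r] = 0.2539, γ^t·E[r] = 0.185098, running G = 1.575488
t=4: π = [0.2505, 0.2505, 0.4990], E[r] = 0.2524, γ^t·E[r] = 0.165627, running G = 1.741115
t=5: π = [0.2500, 0.2502, 0.4998], E[r] = 0.2502, γ^t·E[r] = 0.147767, running G = 1.888882
t=6: π = [0.2500, 0.2500, 0.4999], E[r] = 0.2502, γ^t·E[r] = 0.132941, running G = 2.021823
t=7: π = [0.2500, 0.2500, 0.5000], E[r] = 0.2500, γ^t·E[r] = 0.119582, running G = 2.141405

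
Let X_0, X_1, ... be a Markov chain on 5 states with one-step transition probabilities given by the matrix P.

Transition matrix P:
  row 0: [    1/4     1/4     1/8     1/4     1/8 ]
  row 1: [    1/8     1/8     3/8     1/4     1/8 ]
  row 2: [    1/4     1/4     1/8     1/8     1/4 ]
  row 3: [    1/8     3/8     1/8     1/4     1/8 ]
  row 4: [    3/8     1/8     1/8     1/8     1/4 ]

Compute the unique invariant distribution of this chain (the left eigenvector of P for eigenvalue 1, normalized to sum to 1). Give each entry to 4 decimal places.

π = [0.2170, 0.2264, 0.1816, 0.2062, 0.1688]

Balance equations π_j = Σ_i π_i·P[i][j]:
  π_0 = 1/4·π_0 + 1/8·π_1 + 1/4·π_2 + 1/8·π_3 + 3/8·π_4
  π_1 = 1/4·π_0 + 1/8·π_1 + 1/4·π_2 + 3/8·π_3 + 1/8·π_4
  π_2 = 1/8·π_0 + 3/8·π_1 + 1/8·π_2 + 1/8·π_3 + 1/8·π_4
  π_3 = 1/4·π_0 + 1/4·π_1 + 1/8·π_2 + 1/4·π_3 + 1/8·π_4
  normalize: π_0 + π_1 + π_2 + π_3 + π_4 = 1
Solving the linear system gives exactly π = [441/2032, 115/508, 369/2032, 419/2032, 343/2032].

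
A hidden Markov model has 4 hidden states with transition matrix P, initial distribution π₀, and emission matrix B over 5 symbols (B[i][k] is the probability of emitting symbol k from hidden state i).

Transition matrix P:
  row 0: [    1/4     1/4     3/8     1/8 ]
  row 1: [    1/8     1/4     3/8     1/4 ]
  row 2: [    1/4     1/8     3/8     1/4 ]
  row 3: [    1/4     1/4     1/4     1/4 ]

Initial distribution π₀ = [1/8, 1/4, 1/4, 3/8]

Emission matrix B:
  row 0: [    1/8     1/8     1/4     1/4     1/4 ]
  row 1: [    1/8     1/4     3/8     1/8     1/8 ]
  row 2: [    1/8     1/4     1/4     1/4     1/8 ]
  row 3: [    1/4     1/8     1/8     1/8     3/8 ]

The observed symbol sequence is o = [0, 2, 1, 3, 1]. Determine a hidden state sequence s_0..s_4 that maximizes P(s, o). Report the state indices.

path = [3, 1, 2, 2, 2]

t=0: δ = [1.562e-02, 3.125e-02, 3.125e-02, 9.375e-02]  (obs o_0=0)
t=1: δ = [5.859e-03, 8.789e-03, 5.859e-03, 2.930e-03]  ψ = [3, 3, 3, 3]  (obs o_1=2)
t=2: δ = [1.831e-04, 5.493e-04, 8.240e-04, 2.747e-04]  ψ = [0, 1, 1, 1]  (obs o_2=1)
t=3: δ = [5.150e-05, 1.717e-05, 7.725e-05, 2.575e-05]  ψ = [2, 1, 2, 2]  (obs o_3=3)
t=4: δ = [2.414e-06, 3.219e-06, 7.242e-06, 2.414e-06]  ψ = [2, 0, 2, 2]  (obs o_4=1)
backtrack: best end state = 2; path = [3, 1, 2, 2, 2]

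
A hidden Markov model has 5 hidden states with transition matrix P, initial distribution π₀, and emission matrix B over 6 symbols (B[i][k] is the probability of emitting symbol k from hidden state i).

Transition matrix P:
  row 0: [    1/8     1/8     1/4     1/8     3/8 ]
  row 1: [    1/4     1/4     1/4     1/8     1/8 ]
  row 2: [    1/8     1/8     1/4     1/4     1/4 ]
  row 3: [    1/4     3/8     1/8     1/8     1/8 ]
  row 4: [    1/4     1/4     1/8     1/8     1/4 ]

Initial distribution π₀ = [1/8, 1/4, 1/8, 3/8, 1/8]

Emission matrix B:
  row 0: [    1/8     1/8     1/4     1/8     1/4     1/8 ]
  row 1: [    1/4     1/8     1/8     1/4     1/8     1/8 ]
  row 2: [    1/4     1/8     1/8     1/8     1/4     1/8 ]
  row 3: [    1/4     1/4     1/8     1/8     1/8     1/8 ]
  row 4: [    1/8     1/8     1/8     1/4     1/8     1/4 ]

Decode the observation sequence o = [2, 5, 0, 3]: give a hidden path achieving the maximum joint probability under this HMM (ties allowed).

path = [0, 4, 1, 1]

t=0: δ = [3.125e-02, 3.125e-02, 1.562e-02, 4.688e-02, 1.562e-02]  (obs o_0=2)
t=1: δ = [1.465e-03, 2.197e-03, 9.766e-04, 7.324e-04, 2.930e-03]  ψ = [3, 3, 0, 3, 0]  (obs o_1=5)
t=2: δ = [9.155e-05, 1.831e-04, 1.373e-04, 9.155e-05, 9.155e-05]  ψ = [4, 4, 1, 4, 4]  (obs o_2=0)
t=3: δ = [5.722e-06, 1.144e-05, 5.722e-06, 4.292e-06, 8.583e-06]  ψ = [1, 1, 1, 2, 0]  (obs o_3=3)
backtrack: best end state = 1; path = [0, 4, 1, 1]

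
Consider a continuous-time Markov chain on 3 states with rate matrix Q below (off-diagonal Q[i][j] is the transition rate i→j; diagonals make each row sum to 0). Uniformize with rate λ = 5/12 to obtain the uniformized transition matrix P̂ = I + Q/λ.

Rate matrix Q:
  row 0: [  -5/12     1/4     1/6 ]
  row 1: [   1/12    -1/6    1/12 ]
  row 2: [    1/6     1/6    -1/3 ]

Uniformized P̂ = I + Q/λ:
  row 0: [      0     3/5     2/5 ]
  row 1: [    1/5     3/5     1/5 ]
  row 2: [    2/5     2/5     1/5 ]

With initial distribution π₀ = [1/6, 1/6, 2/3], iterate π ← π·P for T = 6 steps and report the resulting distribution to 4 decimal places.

t=0: π = [0.1667, 0.1667, 0.6667]
t=1: π = [0.3000, 0.4667, 0.2333]
t=2: π = [0.1867, 0.5533, 0.2600]
t=3: π = [0.2147, 0.5480, 0.2373]
t=4: π = [0.2045, 0.5525, 0.2429]
t=5: π = [0.2077, 0.5514, 0.2409]
t=6: π = [0.2066, 0.5518, 0.2415]

π = [0.2066, 0.5518, 0.2415]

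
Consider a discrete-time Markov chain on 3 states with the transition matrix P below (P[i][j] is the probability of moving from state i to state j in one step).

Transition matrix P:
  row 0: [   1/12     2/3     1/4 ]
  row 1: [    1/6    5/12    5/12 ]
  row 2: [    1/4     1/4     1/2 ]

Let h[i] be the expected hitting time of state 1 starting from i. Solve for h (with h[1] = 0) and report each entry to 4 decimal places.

h = [1.8947, 0.0000, 2.9474]

First-step conditioning: h[1] = 0; for i ≠ 1, h[i] = 1 + Σ_k P[i][k]·h[k].
  h[0] = 1 + 1/12·h[0] + 1/4·h[2]
  h[2] = 1 + 1/4·h[0] + 1/2·h[2]
Solving the 2×2 linear system over states ≠ 1 gives exactly h = [36/19, 0, 56/19] (h[1] = 0 is the target).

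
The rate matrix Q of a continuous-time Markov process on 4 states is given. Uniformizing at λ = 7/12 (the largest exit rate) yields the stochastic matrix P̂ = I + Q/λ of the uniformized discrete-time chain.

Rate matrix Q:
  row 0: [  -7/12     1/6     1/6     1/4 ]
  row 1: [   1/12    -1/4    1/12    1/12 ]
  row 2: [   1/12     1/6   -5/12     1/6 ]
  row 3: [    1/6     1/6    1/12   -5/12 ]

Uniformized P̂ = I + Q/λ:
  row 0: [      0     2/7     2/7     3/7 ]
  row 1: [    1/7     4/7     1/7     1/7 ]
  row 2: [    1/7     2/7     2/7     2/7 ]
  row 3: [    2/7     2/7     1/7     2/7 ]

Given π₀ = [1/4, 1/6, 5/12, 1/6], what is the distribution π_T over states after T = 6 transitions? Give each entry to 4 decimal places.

π = [0.1564, 0.3999, 0.1927, 0.2510]

t=0: π = [0.2500, 0.1667, 0.4167, 0.1667]
t=1: π = [0.1310, 0.3333, 0.2381, 0.2976]
t=2: π = [0.1667, 0.3810, 0.1956, 0.2568]
t=3: π = [0.1557, 0.3946, 0.1946, 0.2551]
t=4: π = [0.1571, 0.3984, 0.1929, 0.2516]
t=5: π = [0.1564, 0.3996, 0.1929, 0.2512]
t=6: π = [0.1564, 0.3999, 0.1927, 0.2510]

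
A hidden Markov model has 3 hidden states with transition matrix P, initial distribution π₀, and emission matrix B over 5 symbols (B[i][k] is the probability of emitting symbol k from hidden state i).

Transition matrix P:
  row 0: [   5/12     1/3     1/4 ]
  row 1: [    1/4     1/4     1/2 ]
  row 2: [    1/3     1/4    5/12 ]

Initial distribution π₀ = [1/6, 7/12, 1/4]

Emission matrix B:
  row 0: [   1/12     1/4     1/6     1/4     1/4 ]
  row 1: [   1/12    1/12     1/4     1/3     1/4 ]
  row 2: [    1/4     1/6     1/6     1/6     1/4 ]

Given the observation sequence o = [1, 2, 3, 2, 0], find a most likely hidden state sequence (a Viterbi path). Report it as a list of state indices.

path = [1, 2, 0, 1, 2]

t=0: δ = [4.167e-02, 4.861e-02, 4.167e-02]  (obs o_0=1)
t=1: δ = [2.894e-03, 3.472e-03, 4.051e-03]  ψ = [0, 0, 1]  (obs o_1=2)
t=2: δ = [3.376e-04, 3.376e-04, 2.894e-04]  ψ = [2, 2, 1]  (obs o_2=3)
t=3: δ = [2.344e-05, 2.813e-05, 2.813e-05]  ψ = [0, 0, 1]  (obs o_3=2)
t=4: δ = [8.140e-07, 6.512e-07, 3.516e-06]  ψ = [0, 0, 1]  (obs o_4=0)
backtrack: best end state = 2; path = [1, 2, 0, 1, 2]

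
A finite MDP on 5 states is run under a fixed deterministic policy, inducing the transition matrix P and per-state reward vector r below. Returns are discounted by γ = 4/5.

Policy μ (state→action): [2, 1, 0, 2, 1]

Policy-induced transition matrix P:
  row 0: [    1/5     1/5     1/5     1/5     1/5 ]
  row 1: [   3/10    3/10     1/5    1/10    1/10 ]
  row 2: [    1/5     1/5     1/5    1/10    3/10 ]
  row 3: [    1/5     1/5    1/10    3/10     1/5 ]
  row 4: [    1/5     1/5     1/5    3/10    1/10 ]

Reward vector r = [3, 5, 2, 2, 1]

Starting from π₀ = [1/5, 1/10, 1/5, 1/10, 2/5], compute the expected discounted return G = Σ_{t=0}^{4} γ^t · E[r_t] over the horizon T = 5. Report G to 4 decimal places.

G = 8.4642

t=0: π = [0.2000, 0.1000, 0.2000, 0.1000, 0.4000], E[r] = 2.1000, γ^t·E[r] = 2.100000, running G = 2.100000
t=1: π = [0.2100, 0.2100, 0.1900, 0.2200, 0.1700], E[r] = 2.6700, γ^t·E[r] = 2.136000, running G = 4.236000
t=2: π = [0.2210, 0.2210, 0.1780, 0.1990, 0.1810], E[r] = 2.7030, γ^t·E[r] = 1.729920, running G = 5.965920
t=3: π = [0.2221, 0.2221, 0.1801, 0.1981, 0.1776], E[r] = 2.7108, γ^t·E[r] = 1.387930, running G = 7.353850
t=4: π = [0.2222, 0.2222, 0.1802, 0.1974, 0.1780], E[r] = 2.7108, γ^t·E[r] = 1.110344, running G = 8.464193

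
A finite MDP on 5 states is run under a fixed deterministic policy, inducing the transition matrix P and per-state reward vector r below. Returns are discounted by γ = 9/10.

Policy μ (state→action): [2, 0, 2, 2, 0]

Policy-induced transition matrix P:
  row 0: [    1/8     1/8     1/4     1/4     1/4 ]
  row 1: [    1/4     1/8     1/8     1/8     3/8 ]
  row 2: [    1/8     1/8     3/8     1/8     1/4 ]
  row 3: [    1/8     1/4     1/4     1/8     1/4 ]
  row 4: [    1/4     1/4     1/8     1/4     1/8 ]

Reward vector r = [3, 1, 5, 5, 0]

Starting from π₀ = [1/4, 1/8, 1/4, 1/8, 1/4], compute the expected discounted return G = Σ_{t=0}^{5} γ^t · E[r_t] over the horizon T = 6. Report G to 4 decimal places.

G = 12.8613

t=0: π = [0.2500, 0.1250, 0.2500, 0.1250, 0.2500], E[r] = 2.7500, γ^t·E[r] = 2.750000, running G = 2.750000
t=1: π = [0.1719, 0.1719, 0.2344, 0.1875, 0.2344], E[r] = 2.7969, γ^t·E[r] = 2.517188, running G = 5.267188
t=2: π = [0.1758, 0.1777, 0.2285, 0.1758, 0.2422], E[r] = 2.7266, γ^t·E[r] = 2.208516, running G = 7.475703
t=3: π = [0.1775, 0.1772, 0.2261, 0.1772, 0.2419], E[r] = 2.7263, γ^t·E[r] = 1.987486, running G = 9.463189
t=4: π = [0.1774, 0.1774, 0.2259, 0.1774, 0.2419], E[r] = 2.7260, γ^t·E[r] = 1.788557, running G = 11.251746
t=5: π = [0.1774, 0.1774, 0.2258, 0.1774, 0.2419], E[r] = 2.7258, γ^t·E[r] = 1.609571, running G = 12.861317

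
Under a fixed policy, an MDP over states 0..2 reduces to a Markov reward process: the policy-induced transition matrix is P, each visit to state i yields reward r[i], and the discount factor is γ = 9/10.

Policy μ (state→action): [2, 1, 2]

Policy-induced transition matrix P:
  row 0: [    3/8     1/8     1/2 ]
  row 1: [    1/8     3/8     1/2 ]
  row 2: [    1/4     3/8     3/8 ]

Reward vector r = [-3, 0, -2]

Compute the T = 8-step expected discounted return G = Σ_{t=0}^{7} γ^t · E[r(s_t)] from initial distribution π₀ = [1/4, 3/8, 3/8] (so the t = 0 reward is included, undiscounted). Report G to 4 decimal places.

t=0: π = [0.2500, 0.3750, 0.3750], E[r] = -1.5000, γ^t·E[r] = -1.500000, running G = -1.500000
t=1: π = [0.2344, 0.3125, 0.4531], E[r] = -1.6094, γ^t·E[r] = -1.448438, running G = -2.948438
t=2: π = [0.2402, 0.3164, 0.4434], E[r] = -1.6074, γ^t·E[r] = -1.302012, running G = -4.250449
t=3: π = [0.2405, 0.3149, 0.4446], E[r] = -1.6106, γ^t·E[r] = -1.174124, running G = -5.424573
t=4: π = [0.2407, 0.3149, 0.4444], E[r] = -1.6109, γ^t·E[r] = -1.056932, running G = -6.481506
t=5: π = [0.2407, 0.3148, 0.4444], E[r] = -1.6111, γ^t·E[r] = -0.951322, running G = -7.432828
t=6: π = [0.2407, 0.3148, 0.4444], E[r] = -1.6111, γ^t·E[r] = -0.856205, running G = -8.289033
t=7: π = [0.2407, 0.3148, 0.4444], E[r] = -1.6111, γ^t·E[r] = -0.770588, running G = -9.059621

G = -9.0596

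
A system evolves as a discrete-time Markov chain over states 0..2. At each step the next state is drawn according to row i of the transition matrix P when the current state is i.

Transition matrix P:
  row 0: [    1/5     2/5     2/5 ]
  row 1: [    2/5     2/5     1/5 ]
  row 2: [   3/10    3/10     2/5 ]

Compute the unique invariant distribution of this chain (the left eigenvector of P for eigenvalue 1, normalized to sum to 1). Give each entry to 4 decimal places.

Balance equations π_j = Σ_i π_i·P[i][j]:
  π_0 = 1/5·π_0 + 2/5·π_1 + 3/10·π_2
  π_1 = 2/5·π_0 + 2/5·π_1 + 3/10·π_2
  normalize: π_0 + π_1 + π_2 = 1
Solving the linear system gives exactly π = [15/49, 18/49, 16/49].

π = [0.3061, 0.3673, 0.3265]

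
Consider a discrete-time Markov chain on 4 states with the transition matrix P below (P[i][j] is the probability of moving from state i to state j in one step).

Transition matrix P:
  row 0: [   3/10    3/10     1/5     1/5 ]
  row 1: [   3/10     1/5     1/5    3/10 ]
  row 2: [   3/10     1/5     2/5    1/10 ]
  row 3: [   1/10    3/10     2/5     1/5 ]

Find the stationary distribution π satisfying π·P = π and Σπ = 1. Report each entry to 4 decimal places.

Balance equations π_j = Σ_i π_i·P[i][j]:
  π_0 = 3/10·π_0 + 3/10·π_1 + 3/10·π_2 + 1/10·π_3
  π_1 = 3/10·π_0 + 1/5·π_1 + 1/5·π_2 + 3/10·π_3
  π_2 = 1/5·π_0 + 1/5·π_1 + 2/5·π_2 + 2/5·π_3
  normalize: π_0 + π_1 + π_2 + π_3 = 1
Solving the linear system gives exactly π = [59/226, 111/452, 135/452, 22/113].

π = [0.2611, 0.2456, 0.2987, 0.1947]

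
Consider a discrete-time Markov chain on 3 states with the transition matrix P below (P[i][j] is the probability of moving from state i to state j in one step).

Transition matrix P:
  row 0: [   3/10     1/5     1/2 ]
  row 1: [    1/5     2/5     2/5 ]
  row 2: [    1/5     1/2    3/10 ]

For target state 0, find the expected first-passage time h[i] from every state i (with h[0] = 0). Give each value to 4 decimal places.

First-step conditioning: h[0] = 0; for i ≠ 0, h[i] = 1 + Σ_k P[i][k]·h[k].
  h[1] = 1 + 2/5·h[1] + 2/5·h[2]
  h[2] = 1 + 1/2·h[1] + 3/10·h[2]
Solving the 2×2 linear system over states ≠ 0 gives exactly h = [0, 5, 5] (h[0] = 0 is the target).

h = [0.0000, 5.0000, 5.0000]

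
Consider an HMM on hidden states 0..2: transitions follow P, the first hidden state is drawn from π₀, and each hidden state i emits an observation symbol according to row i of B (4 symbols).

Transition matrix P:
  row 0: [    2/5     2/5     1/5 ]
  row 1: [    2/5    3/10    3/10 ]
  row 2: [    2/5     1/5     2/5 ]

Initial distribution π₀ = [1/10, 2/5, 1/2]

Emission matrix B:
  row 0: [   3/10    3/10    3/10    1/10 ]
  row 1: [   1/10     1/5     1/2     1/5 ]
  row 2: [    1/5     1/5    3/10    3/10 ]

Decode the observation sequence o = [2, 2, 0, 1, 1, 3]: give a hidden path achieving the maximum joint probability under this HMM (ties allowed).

path = [1, 1, 0, 0, 0, 1]

t=0: δ = [3.000e-02, 2.000e-01, 1.500e-01]  (obs o_0=2)
t=1: δ = [2.400e-02, 3.000e-02, 1.800e-02]  ψ = [1, 1, 1]  (obs o_1=2)
t=2: δ = [3.600e-03, 9.600e-04, 1.800e-03]  ψ = [1, 0, 1]  (obs o_2=0)
t=3: δ = [4.320e-04, 2.880e-04, 1.440e-04]  ψ = [0, 0, 0]  (obs o_3=1)
t=4: δ = [5.184e-05, 3.456e-05, 1.728e-05]  ψ = [0, 0, 0]  (obs o_4=1)
t=5: δ = [2.074e-06, 4.147e-06, 3.110e-06]  ψ = [0, 0, 0]  (obs o_5=3)
backtrack: best end state = 1; path = [1, 1, 0, 0, 0, 1]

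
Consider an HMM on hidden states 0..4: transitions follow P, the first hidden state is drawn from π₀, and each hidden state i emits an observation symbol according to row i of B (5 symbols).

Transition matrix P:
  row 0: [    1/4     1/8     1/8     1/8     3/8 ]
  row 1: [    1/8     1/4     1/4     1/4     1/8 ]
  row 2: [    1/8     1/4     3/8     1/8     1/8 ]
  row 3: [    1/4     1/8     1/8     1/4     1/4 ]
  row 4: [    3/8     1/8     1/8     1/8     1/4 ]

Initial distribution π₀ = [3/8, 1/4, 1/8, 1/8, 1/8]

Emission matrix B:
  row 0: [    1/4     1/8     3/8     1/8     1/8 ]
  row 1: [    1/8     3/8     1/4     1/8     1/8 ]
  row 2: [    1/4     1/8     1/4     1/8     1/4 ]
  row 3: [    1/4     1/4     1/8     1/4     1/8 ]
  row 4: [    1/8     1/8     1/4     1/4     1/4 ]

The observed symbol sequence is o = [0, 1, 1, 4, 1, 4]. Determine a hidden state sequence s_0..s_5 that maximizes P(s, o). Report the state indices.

t=0: δ = [9.375e-02, 3.125e-02, 3.125e-02, 3.125e-02, 1.562e-02]  (obs o_0=0)
t=1: δ = [2.930e-03, 4.395e-03, 1.465e-03, 2.930e-03, 4.395e-03]  ψ = [0, 0, 0, 0, 0]  (obs o_1=1)
t=2: δ = [2.060e-04, 4.120e-04, 1.373e-04, 2.747e-04, 1.373e-04]  ψ = [4, 1, 1, 1, 0]  (obs o_2=1)
t=3: δ = [8.583e-06, 1.287e-05, 2.575e-05, 1.287e-05, 1.931e-05]  ψ = [3, 1, 1, 1, 0]  (obs o_3=4)
t=4: δ = [9.052e-07, 2.414e-06, 1.207e-06, 8.047e-07, 6.035e-07]  ψ = [4, 2, 2, 1, 4]  (obs o_4=1)
t=5: δ = [3.772e-08, 7.544e-08, 1.509e-07, 7.544e-08, 8.487e-08]  ψ = [1, 1, 1, 1, 0]  (obs o_5=4)
backtrack: best end state = 2; path = [0, 1, 1, 2, 1, 2]

path = [0, 1, 1, 2, 1, 2]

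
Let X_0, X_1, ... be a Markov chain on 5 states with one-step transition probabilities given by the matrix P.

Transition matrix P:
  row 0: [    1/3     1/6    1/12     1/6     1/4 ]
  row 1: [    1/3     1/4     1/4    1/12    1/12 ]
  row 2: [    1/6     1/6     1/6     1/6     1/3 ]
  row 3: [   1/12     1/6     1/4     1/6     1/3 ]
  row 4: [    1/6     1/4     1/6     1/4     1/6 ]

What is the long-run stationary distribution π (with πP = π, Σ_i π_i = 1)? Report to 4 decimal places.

π = [0.2236, 0.2024, 0.1790, 0.1687, 0.2264]

Balance equations π_j = Σ_i π_i·P[i][j]:
  π_0 = 1/3·π_0 + 1/3·π_1 + 1/6·π_2 + 1/12·π_3 + 1/6·π_4
  π_1 = 1/6·π_0 + 1/4·π_1 + 1/6·π_2 + 1/6·π_3 + 1/4·π_4
  π_2 = 1/12·π_0 + 1/4·π_1 + 1/6·π_2 + 1/4·π_3 + 1/6·π_4
  π_3 = 1/6·π_0 + 1/12·π_1 + 1/6·π_2 + 1/6·π_3 + 1/4·π_4
  normalize: π_0 + π_1 + π_2 + π_3 + π_4 = 1
Solving the linear system gives exactly π = [2108/9427, 1908/9427, 1687/9427, 1590/9427, 194/857].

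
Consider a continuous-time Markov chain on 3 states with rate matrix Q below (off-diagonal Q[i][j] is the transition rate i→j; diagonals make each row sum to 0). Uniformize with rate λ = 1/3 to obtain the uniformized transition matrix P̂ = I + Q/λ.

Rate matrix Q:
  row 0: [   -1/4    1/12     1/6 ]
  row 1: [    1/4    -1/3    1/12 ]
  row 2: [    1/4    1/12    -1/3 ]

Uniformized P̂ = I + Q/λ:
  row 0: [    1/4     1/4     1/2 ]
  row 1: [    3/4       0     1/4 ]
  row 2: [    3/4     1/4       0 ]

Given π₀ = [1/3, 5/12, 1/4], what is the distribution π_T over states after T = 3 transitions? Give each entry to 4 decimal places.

π = [0.5208, 0.1966, 0.2826]

t=0: π = [0.3333, 0.4167, 0.2500]
t=1: π = [0.5833, 0.1458, 0.2708]
t=2: π = [0.4583, 0.2135, 0.3281]
t=3: π = [0.5208, 0.1966, 0.2826]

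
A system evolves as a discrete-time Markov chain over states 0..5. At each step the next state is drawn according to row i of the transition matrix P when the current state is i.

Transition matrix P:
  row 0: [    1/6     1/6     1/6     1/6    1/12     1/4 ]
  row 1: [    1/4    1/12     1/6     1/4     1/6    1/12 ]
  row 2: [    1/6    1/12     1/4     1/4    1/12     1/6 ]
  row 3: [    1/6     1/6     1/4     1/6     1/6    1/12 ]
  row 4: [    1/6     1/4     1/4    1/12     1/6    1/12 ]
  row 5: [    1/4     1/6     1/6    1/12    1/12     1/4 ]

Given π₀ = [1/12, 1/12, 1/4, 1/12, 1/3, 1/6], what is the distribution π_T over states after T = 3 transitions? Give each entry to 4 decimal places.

t=0: π = [0.0833, 0.0833, 0.2500, 0.0833, 0.3333, 0.1667]
t=1: π = [0.1875, 0.1667, 0.2222, 0.1528, 0.1250, 0.1458]
t=2: π = [0.1927, 0.1447, 0.2083, 0.1765, 0.1204, 0.1574]
t=3: π = [0.1918, 0.1473, 0.2088, 0.1729, 0.1201, 0.1590]

π = [0.1918, 0.1473, 0.2088, 0.1729, 0.1201, 0.1590]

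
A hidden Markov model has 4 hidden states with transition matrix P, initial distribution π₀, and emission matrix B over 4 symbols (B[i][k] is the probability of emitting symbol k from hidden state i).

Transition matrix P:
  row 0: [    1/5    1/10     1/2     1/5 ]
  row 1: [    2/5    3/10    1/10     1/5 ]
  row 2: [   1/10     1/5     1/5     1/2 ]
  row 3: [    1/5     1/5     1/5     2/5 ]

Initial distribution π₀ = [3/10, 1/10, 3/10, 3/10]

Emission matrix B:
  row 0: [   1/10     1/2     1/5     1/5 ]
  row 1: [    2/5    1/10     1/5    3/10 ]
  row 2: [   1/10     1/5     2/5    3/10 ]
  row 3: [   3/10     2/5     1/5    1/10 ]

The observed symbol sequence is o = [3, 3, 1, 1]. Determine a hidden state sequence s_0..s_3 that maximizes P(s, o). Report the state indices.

path = [0, 2, 3, 3]

t=0: δ = [6.000e-02, 3.000e-02, 9.000e-02, 3.000e-02]  (obs o_0=3)
t=1: δ = [2.400e-03, 5.400e-03, 9.000e-03, 4.500e-03]  ψ = [0, 2, 0, 2]  (obs o_1=3)
t=2: δ = [1.080e-03, 1.800e-04, 3.600e-04, 1.800e-03]  ψ = [1, 2, 2, 2]  (obs o_2=1)
t=3: δ = [1.800e-04, 3.600e-05, 1.080e-04, 2.880e-04]  ψ = [3, 3, 0, 3]  (obs o_3=1)
backtrack: best end state = 3; path = [0, 2, 3, 3]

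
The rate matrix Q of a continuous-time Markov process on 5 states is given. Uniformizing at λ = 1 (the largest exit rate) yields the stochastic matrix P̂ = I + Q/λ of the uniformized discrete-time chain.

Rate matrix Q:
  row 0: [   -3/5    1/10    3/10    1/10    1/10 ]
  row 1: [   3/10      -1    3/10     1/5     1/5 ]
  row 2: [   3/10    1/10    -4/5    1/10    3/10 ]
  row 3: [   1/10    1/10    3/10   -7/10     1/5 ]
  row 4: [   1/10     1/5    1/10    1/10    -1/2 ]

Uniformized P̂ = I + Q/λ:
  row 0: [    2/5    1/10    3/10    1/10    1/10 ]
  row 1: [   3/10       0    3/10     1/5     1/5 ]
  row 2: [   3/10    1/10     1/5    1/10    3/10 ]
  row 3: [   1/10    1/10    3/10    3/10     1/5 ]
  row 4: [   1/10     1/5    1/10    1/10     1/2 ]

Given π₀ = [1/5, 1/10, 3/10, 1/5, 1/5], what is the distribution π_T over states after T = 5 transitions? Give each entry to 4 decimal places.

π = [0.2395, 0.1166, 0.2213, 0.1396, 0.2830]

t=0: π = [0.2000, 0.1000, 0.3000, 0.2000, 0.2000]
t=1: π = [0.2400, 0.1100, 0.2300, 0.1500, 0.2700]
t=2: π = [0.2400, 0.1160, 0.2230, 0.1410, 0.2800]
t=3: π = [0.2398, 0.1164, 0.2217, 0.1398, 0.2823]
t=4: π = [0.2396, 0.1166, 0.2214, 0.1396, 0.2829]
t=5: π = [0.2395, 0.1166, 0.2213, 0.1396, 0.2830]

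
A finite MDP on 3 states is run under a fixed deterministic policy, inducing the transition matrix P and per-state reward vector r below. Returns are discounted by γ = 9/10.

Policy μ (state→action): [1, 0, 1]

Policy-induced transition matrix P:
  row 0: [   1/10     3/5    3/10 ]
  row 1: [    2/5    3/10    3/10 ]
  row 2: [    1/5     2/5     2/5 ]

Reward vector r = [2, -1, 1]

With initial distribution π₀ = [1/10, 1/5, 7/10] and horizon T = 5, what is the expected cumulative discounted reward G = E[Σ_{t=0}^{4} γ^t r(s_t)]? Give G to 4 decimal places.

t=0: π = [0.1000, 0.2000, 0.7000], E[r] = 0.7000, γ^t·E[r] = 0.700000, running G = 0.700000
t=1: π = [0.2300, 0.4000, 0.3700], E[r] = 0.4300, γ^t·E[r] = 0.387000, running G = 1.087000
t=2: π = [0.2570, 0.4060, 0.3370], E[r] = 0.4450, γ^t·E[r] = 0.360450, running G = 1.447450
t=3: π = [0.2555, 0.4108, 0.3337], E[r] = 0.4339, γ^t·E[r] = 0.316313, running G = 1.763763
t=4: π = [0.2566, 0.4100, 0.3334], E[r] = 0.4366, γ^t·E[r] = 0.286434, running G = 2.050197

G = 2.0502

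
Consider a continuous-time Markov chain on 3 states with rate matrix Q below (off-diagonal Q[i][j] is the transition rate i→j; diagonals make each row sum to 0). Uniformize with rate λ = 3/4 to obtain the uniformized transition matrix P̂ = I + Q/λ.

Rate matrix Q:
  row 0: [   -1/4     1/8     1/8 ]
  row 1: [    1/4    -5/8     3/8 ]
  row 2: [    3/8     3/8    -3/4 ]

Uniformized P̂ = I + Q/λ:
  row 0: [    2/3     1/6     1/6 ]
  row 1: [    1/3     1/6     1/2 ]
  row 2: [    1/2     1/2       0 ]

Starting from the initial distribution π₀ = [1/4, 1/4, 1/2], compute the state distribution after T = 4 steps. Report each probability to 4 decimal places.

π = [0.5502, 0.2330, 0.2168]

t=0: π = [0.2500, 0.2500, 0.5000]
t=1: π = [0.5000, 0.3333, 0.1667]
t=2: π = [0.5278, 0.2222, 0.2500]
t=3: π = [0.5509, 0.2500, 0.1991]
t=4: π = [0.5502, 0.2330, 0.2168]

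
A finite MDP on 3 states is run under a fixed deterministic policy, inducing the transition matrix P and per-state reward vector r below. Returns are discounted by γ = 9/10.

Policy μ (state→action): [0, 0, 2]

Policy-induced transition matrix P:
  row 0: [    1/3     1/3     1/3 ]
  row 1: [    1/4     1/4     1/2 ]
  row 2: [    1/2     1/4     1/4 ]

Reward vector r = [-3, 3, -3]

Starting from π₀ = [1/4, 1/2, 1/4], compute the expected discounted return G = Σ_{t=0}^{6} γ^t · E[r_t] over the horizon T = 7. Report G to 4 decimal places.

t=0: π = [0.2500, 0.5000, 0.2500], E[r] = 0.0000, γ^t·E[r] = 0.000000, running G = 0.000000
t=1: π = [0.3333, 0.2708, 0.3958], E[r] = -1.3750, γ^t·E[r] = -1.237500, running G = -1.237500
t=2: π = [0.3767, 0.2778, 0.3455], E[r] = -1.3333, γ^t·E[r] = -1.080000, running G = -2.317500
t=3: π = [0.3678, 0.2814, 0.3508], E[r] = -1.3116, γ^t·E[r] = -0.956180, running G = -3.273680
t=4: π = [0.3684, 0.2806, 0.3510], E[r] = -1.3161, γ^t·E[r] = -0.863504, running G = -4.137184
t=5: π = [0.3684, 0.2807, 0.3509], E[r] = -1.3158, γ^t·E[r] = -0.776979, running G = -4.914163
t=6: π = [0.3684, 0.2807, 0.3509], E[r] = -1.3158, γ^t·E[r] = -0.699258, running G = -5.613421

G = -5.6134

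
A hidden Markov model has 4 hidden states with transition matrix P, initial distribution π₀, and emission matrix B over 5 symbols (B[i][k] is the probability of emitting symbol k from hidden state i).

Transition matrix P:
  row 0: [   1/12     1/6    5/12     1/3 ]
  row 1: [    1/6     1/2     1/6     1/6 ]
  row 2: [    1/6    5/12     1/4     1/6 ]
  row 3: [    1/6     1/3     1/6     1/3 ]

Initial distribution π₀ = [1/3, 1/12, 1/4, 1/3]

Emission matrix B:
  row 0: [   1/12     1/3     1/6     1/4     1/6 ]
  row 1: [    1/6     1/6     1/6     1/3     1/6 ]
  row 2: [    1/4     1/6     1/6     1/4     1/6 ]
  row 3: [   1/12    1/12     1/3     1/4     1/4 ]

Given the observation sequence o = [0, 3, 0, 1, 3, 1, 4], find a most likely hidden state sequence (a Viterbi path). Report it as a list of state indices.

path = [2, 1, 1, 1, 1, 1, 1]

t=0: δ = [2.778e-02, 1.389e-02, 6.250e-02, 2.778e-02]  (obs o_0=0)
t=1: δ = [2.604e-03, 8.681e-03, 3.906e-03, 2.604e-03]  ψ = [2, 2, 2, 2]  (obs o_1=3)
t=2: δ = [1.206e-04, 7.234e-04, 3.617e-04, 1.206e-04]  ψ = [1, 1, 1, 1]  (obs o_2=0)
t=3: δ = [4.019e-05, 6.028e-05, 2.009e-05, 1.005e-05]  ψ = [1, 1, 1, 1]  (obs o_3=1)
t=4: δ = [2.512e-06, 1.005e-05, 4.186e-06, 3.349e-06]  ψ = [1, 1, 0, 0]  (obs o_4=3)
t=5: δ = [5.582e-07, 8.372e-07, 2.791e-07, 1.395e-07]  ψ = [1, 1, 1, 1]  (obs o_5=1)
t=6: δ = [2.326e-08, 6.977e-08, 3.876e-08, 4.651e-08]  ψ = [1, 1, 0, 0]  (obs o_6=4)
backtrack: best end state = 1; path = [2, 1, 1, 1, 1, 1, 1]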